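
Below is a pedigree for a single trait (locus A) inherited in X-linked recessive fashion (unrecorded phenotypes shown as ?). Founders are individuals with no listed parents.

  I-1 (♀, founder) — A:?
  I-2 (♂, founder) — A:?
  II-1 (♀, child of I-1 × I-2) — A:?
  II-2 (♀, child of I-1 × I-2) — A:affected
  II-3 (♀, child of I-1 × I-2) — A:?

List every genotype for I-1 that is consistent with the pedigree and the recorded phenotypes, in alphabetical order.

A/I-1 ? ·: X^AX^a|X^aX^a
A/I-2 ? ·: X^aY
A/II-1 ? I-1×I-2: X^AX^a|X^aX^a
A/II-2 aff I-1×I-2: X^aX^a
A/II-3 ? I-1×I-2: X^AX^a|X^aX^a
⇒ A over [I-1,I-2,II-1,II-2,II-3]: 5 consistent

I-1 ∈ {X^AX^a, X^aX^a}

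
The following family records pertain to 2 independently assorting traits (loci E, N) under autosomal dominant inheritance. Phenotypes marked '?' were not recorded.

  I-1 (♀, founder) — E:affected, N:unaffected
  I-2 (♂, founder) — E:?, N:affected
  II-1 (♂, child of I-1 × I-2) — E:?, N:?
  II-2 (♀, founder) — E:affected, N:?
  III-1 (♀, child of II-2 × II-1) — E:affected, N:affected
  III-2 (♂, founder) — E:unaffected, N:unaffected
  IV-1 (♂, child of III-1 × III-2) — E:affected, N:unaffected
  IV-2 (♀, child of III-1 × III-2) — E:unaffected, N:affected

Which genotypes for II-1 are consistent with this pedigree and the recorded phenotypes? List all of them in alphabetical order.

II-1 ∈ {EE Nn, EE nn, Ee Nn, Ee nn, ee Nn, ee nn}

E/I-1 aff ·: Ee|EE
E/I-2 ? ·: ee|Ee|EE
E/II-1 ? I-1×I-2: ee|Ee|EE
E/II-2 aff ·: Ee|EE
E/III-1 aff II-2×II-1: Ee
E/III-2 un ·: ee
E/IV-1 aff III-1×III-2: Ee
E/IV-2 un III-1×III-2: ee
⇒ E over [I-1,I-2,II-1,II-2,III-1,III-2,IV-1,IV-2]: 18 consistent
N/I-1 un ·: nn
N/I-2 aff ·: Nn|NN
N/II-1 ? I-1×I-2: nn|Nn
N/II-2 ? ·: nn|Nn|NN
N/III-1 aff II-2×II-1: Nn
N/III-2 un ·: nn
N/IV-1 un III-1×III-2: nn
N/IV-2 aff III-1×III-2: Nn
⇒ N over [I-1,I-2,II-1,II-2,III-1,III-2,IV-1,IV-2]: 8 consistent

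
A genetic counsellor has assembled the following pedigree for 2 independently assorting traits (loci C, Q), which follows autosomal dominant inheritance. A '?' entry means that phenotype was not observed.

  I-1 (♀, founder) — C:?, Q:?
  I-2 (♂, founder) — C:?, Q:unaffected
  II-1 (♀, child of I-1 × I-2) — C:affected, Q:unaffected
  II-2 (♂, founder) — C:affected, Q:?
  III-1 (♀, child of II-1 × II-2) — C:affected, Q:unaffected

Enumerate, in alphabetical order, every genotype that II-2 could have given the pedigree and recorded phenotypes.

II-2 ∈ {CC Qq, CC qq, Cc Qq, Cc qq}

C/I-1 ? ·: cc|Cc|CC
C/I-2 ? ·: cc|Cc|CC
C/II-1 aff I-1×I-2: Cc|CC
C/II-2 aff ·: Cc|CC
C/III-1 aff II-1×II-2: Cc|CC
⇒ C over [I-1,I-2,II-1,II-2,III-1]: 40 consistent
Q/I-1 ? ·: qq|Qq
Q/I-2 un ·: qq
Q/II-1 un I-1×I-2: qq
Q/II-2 ? ·: qq|Qq
Q/III-1 un II-1×II-2: qq
⇒ Q over [I-1,I-2,II-1,II-2,III-1]: 4 consistent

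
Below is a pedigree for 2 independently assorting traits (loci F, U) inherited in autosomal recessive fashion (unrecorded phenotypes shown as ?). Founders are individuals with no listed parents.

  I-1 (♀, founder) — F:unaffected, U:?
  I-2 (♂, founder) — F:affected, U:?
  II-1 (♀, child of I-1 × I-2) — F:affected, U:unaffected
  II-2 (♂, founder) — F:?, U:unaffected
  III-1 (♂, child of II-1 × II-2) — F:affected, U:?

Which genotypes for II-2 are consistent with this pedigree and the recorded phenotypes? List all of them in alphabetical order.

F/I-1 un ·: Ff
F/I-2 aff ·: ff
F/II-1 aff I-1×I-2: ff
F/II-2 ? ·: Ff|ff
F/III-1 aff II-1×II-2: ff
⇒ F over [I-1,I-2,II-1,II-2,III-1]: 2 consistent
U/I-1 ? ·: UU|Uu|uu
U/I-2 ? ·: UU|Uu|uu
U/II-1 un I-1×I-2: UU|Uu
U/II-2 un ·: UU|Uu
U/III-1 ? II-1×II-2: UU|Uu|uu
⇒ U over [I-1,I-2,II-1,II-2,III-1]: 47 consistent

II-2 ∈ {Ff UU, Ff Uu, ff UU, ff Uu}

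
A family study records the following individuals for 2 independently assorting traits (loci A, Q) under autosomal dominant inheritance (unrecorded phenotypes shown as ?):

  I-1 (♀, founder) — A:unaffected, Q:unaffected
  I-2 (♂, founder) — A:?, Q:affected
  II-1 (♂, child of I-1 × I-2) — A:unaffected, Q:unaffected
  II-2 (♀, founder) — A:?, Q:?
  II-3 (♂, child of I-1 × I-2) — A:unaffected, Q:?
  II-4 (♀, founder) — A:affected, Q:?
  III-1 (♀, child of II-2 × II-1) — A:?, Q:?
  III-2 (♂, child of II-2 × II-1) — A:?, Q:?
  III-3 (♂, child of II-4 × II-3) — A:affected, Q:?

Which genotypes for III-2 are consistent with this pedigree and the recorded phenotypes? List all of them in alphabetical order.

III-2 ∈ {Aa Qq, Aa qq, aa Qq, aa qq}

A/I-1 un ·: aa
A/I-2 ? ·: aa|Aa
A/II-1 un I-1×I-2: aa
A/II-2 ? ·: aa|Aa|AA
A/II-3 un I-1×I-2: aa
A/II-4 aff ·: Aa|AA
A/III-1 ? II-2×II-1: aa|Aa
A/III-2 ? II-2×II-1: aa|Aa
A/III-3 aff II-4×II-3: Aa
⇒ A over [I-1,I-2,II-1,II-2,II-3,II-4,III-1,III-2,III-3]: 24 consistent
Q/I-1 un ·: qq
Q/I-2 aff ·: Qq
Q/II-1 un I-1×I-2: qq
Q/II-2 ? ·: qq|Qq|QQ
Q/II-3 ? I-1×I-2: qq|Qq
Q/II-4 ? ·: qq|Qq|QQ
Q/III-1 ? II-2×II-1: qq|Qq
Q/III-2 ? II-2×II-1: qq|Qq
Q/III-3 ? II-4×II-3: qq|Qq|QQ
⇒ Q over [I-1,I-2,II-1,II-2,II-3,II-4,III-1,III-2,III-3]: 66 consistent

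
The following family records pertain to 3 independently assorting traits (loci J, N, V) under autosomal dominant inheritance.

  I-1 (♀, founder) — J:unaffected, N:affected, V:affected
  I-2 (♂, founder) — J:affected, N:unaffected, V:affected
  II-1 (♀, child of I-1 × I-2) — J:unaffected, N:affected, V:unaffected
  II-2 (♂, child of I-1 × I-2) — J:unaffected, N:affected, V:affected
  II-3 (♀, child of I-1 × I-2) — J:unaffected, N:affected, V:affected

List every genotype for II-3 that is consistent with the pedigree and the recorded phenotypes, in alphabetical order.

II-3 ∈ {jj Nn VV, jj Nn Vv}

J/I-1 un ·: jj
J/I-2 aff ·: Jj
J/II-1 un I-1×I-2: jj
J/II-2 un I-1×I-2: jj
J/II-3 un I-1×I-2: jj
⇒ J over [I-1,I-2,II-1,II-2,II-3]: 1 consistent
N/I-1 aff ·: Nn|NN
N/I-2 un ·: nn
N/II-1 aff I-1×I-2: Nn
N/II-2 aff I-1×I-2: Nn
N/II-3 aff I-1×I-2: Nn
⇒ N over [I-1,I-2,II-1,II-2,II-3]: 2 consistent
V/I-1 aff ·: Vv
V/I-2 aff ·: Vv
V/II-1 un I-1×I-2: vv
V/II-2 aff I-1×I-2: Vv|VV
V/II-3 aff I-1×I-2: Vv|VV
⇒ V over [I-1,I-2,II-1,II-2,II-3]: 4 consistent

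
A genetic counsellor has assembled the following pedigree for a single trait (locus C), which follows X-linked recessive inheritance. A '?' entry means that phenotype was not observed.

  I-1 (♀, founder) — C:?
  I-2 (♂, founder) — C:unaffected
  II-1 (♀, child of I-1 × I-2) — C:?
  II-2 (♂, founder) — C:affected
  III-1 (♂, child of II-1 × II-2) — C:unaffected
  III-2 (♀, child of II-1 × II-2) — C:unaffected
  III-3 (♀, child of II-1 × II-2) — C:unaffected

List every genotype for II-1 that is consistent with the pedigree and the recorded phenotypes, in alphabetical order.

II-1 ∈ {X^CX^C, X^CX^c}

C/I-1 ? ·: X^CX^C|X^CX^c|X^cX^c
C/I-2 un ·: X^CY
C/II-1 ? I-1×I-2: X^CX^C|X^CX^c
C/II-2 aff ·: X^cY
C/III-1 un II-1×II-2: X^CY
C/III-2 un II-1×II-2: X^CX^c
C/III-3 un II-1×II-2: X^CX^c
⇒ C over [I-1,I-2,II-1,II-2,III-1,III-2,III-3]: 4 consistent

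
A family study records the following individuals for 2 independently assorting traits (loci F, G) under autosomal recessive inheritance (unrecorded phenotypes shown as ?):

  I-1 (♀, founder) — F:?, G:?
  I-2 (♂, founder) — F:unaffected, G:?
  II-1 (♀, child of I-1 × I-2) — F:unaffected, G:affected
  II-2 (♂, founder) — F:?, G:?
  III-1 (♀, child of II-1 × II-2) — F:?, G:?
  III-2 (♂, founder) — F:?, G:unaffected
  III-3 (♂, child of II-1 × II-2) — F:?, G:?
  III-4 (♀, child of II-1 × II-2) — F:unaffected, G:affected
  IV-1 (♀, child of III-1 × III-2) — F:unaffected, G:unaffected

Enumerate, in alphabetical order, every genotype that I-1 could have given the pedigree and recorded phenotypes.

I-1 ∈ {FF Gg, FF gg, Ff Gg, Ff gg, ff Gg, ff gg}

F/I-1 ? ·: FF|Ff|ff
F/I-2 un ·: FF|Ff
F/II-1 un I-1×I-2: FF|Ff
F/II-2 ? ·: FF|Ff|ff
F/III-1 ? II-1×II-2: FF|Ff|ff
F/III-2 ? ·: FF|Ff|ff
F/III-3 ? II-1×II-2: FF|Ff|ff
F/III-4 un II-1×II-2: FF|Ff
F/IV-1 un III-1×III-2: FF|Ff
⇒ F over [I-1,I-2,II-1,II-2,III-1,III-2,III-3,III-4,IV-1]: 760 consistent
G/I-1 ? ·: Gg|gg
G/I-2 ? ·: Gg|gg
G/II-1 aff I-1×I-2: gg
G/II-2 ? ·: Gg|gg
G/III-1 ? II-1×II-2: Gg|gg
G/III-2 un ·: GG|Gg
G/III-3 ? II-1×II-2: Gg|gg
G/III-4 aff II-1×II-2: gg
G/IV-1 un III-1×III-2: GG|Gg
⇒ G over [I-1,I-2,II-1,II-2,III-1,III-2,III-3,III-4,IV-1]: 56 consistent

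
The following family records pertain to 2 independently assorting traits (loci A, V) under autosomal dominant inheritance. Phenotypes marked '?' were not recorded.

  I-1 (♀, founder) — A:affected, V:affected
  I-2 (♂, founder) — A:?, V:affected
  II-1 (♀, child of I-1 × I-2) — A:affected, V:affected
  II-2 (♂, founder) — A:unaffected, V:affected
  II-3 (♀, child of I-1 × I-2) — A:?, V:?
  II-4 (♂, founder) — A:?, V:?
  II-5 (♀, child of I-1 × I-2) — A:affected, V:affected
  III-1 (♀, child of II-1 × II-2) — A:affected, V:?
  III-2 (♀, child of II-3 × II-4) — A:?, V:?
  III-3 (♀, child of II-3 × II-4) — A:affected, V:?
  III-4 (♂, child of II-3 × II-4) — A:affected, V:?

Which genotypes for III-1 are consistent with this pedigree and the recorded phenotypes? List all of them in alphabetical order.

A/I-1 aff ·: Aa|AA
A/I-2 ? ·: aa|Aa|AA
A/II-1 aff I-1×I-2: Aa|AA
A/II-2 un ·: aa
A/II-3 ? I-1×I-2: aa|Aa|AA
A/II-4 ? ·: aa|Aa|AA
A/II-5 aff I-1×I-2: Aa|AA
A/III-1 aff II-1×II-2: Aa
A/III-2 ? II-3×II-4: aa|Aa|AA
A/III-3 aff II-3×II-4: Aa|AA
A/III-4 aff II-3×II-4: Aa|AA
⇒ A over [I-1,I-2,II-1,II-2,II-3,II-4,II-5,III-1,III-2,III-3,III-4]: 453 consistent
V/I-1 aff ·: Vv|VV
V/I-2 aff ·: Vv|VV
V/II-1 aff I-1×I-2: Vv|VV
V/II-2 aff ·: Vv|VV
V/II-3 ? I-1×I-2: vv|Vv|VV
V/II-4 ? ·: vv|Vv|VV
V/II-5 aff I-1×I-2: Vv|VV
V/III-1 ? II-1×II-2: vv|Vv|VV
V/III-2 ? II-3×II-4: vv|Vv|VV
V/III-3 ? II-3×II-4: vv|Vv|VV
V/III-4 ? II-3×II-4: vv|Vv|VV
⇒ V over [I-1,I-2,II-1,II-2,II-3,II-4,II-5,III-1,III-2,III-3,III-4]: 2734 consistent

III-1 ∈ {Aa VV, Aa Vv, Aa vv}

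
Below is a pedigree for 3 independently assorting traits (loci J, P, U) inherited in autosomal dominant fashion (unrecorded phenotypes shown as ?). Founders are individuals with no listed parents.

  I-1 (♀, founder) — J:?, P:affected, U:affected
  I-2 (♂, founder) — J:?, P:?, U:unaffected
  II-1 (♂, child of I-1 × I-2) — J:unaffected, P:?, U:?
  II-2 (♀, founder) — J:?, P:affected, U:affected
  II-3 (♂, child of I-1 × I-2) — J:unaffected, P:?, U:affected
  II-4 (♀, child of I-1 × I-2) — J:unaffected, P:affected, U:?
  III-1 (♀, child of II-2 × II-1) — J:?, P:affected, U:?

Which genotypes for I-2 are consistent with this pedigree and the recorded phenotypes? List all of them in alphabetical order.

J/I-1 ? ·: jj|Jj
J/I-2 ? ·: jj|Jj
J/II-1 un I-1×I-2: jj
J/II-2 ? ·: jj|Jj|JJ
J/II-3 un I-1×I-2: jj
J/II-4 un I-1×I-2: jj
J/III-1 ? II-2×II-1: jj|Jj
⇒ J over [I-1,I-2,II-1,II-2,II-3,II-4,III-1]: 16 consistent
P/I-1 aff ·: Pp|PP
P/I-2 ? ·: pp|Pp|PP
P/II-1 ? I-1×I-2: pp|Pp|PP
P/II-2 aff ·: Pp|PP
P/II-3 ? I-1×I-2: pp|Pp|PP
P/II-4 aff I-1×I-2: Pp|PP
P/III-1 aff II-2×II-1: Pp|PP
⇒ P over [I-1,I-2,II-1,II-2,II-3,II-4,III-1]: 129 consistent
U/I-1 aff ·: Uu|UU
U/I-2 un ·: uu
U/II-1 ? I-1×I-2: uu|Uu
U/II-2 aff ·: Uu|UU
U/II-3 aff I-1×I-2: Uu
U/II-4 ? I-1×I-2: uu|Uu
U/III-1 ? II-2×II-1: uu|Uu|UU
⇒ U over [I-1,I-2,II-1,II-2,II-3,II-4,III-1]: 21 consistent

I-2 ∈ {Jj PP uu, Jj Pp uu, Jj pp uu, jj PP uu, jj Pp uu, jj pp uu}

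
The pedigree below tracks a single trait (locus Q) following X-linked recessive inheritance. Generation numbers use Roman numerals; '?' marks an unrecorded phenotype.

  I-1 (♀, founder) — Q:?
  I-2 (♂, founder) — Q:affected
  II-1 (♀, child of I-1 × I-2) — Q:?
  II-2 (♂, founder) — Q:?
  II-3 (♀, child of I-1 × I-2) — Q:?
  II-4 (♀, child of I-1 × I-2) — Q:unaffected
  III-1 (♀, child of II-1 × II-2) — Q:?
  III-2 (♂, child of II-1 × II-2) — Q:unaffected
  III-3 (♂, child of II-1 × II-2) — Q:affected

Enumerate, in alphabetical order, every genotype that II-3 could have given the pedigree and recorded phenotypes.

II-3 ∈ {X^QX^q, X^qX^q}

Q/I-1 ? ·: X^QX^Q|X^QX^q
Q/I-2 aff ·: X^qY
Q/II-1 ? I-1×I-2: X^QX^q
Q/II-2 ? ·: X^QY|X^qY
Q/II-3 ? I-1×I-2: X^QX^q|X^qX^q
Q/II-4 un I-1×I-2: X^QX^q
Q/III-1 ? II-1×II-2: X^QX^Q|X^QX^q|X^qX^q
Q/III-2 un II-1×II-2: X^QY
Q/III-3 aff II-1×II-2: X^qY
⇒ Q over [I-1,I-2,II-1,II-2,II-3,II-4,III-1,III-2,III-3]: 12 consistent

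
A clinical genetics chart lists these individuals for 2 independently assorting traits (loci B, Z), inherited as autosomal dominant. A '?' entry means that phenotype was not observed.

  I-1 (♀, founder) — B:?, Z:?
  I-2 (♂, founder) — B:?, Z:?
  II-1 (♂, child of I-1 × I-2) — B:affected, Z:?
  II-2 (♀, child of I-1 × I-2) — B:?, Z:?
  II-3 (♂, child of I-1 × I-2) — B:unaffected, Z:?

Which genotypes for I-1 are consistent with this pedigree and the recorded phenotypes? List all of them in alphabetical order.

B/I-1 ? ·: bb|Bb
B/I-2 ? ·: bb|Bb
B/II-1 aff I-1×I-2: Bb|BB
B/II-2 ? I-1×I-2: bb|Bb|BB
B/II-3 un I-1×I-2: bb
⇒ B over [I-1,I-2,II-1,II-2,II-3]: 10 consistent
Z/I-1 ? ·: zz|Zz|ZZ
Z/I-2 ? ·: zz|Zz|ZZ
Z/II-1 ? I-1×I-2: zz|Zz|ZZ
Z/II-2 ? I-1×I-2: zz|Zz|ZZ
Z/II-3 ? I-1×I-2: zz|Zz|ZZ
⇒ Z over [I-1,I-2,II-1,II-2,II-3]: 63 consistent

I-1 ∈ {Bb ZZ, Bb Zz, Bb zz, bb ZZ, bb Zz, bb zz}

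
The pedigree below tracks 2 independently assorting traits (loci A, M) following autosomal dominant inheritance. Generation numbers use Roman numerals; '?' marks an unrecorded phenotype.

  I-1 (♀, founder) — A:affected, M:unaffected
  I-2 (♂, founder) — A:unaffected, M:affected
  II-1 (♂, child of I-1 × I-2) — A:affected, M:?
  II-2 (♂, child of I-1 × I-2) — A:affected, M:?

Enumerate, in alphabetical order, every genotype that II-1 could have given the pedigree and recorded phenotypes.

A/I-1 aff ·: Aa|AA
A/I-2 un ·: aa
A/II-1 aff I-1×I-2: Aa
A/II-2 aff I-1×I-2: Aa
⇒ A over [I-1,I-2,II-1,II-2]: 2 consistent
M/I-1 un ·: mm
M/I-2 aff ·: Mm|MM
M/II-1 ? I-1×I-2: mm|Mm
M/II-2 ? I-1×I-2: mm|Mm
⇒ M over [I-1,I-2,II-1,II-2]: 5 consistent

II-1 ∈ {Aa Mm, Aa mm}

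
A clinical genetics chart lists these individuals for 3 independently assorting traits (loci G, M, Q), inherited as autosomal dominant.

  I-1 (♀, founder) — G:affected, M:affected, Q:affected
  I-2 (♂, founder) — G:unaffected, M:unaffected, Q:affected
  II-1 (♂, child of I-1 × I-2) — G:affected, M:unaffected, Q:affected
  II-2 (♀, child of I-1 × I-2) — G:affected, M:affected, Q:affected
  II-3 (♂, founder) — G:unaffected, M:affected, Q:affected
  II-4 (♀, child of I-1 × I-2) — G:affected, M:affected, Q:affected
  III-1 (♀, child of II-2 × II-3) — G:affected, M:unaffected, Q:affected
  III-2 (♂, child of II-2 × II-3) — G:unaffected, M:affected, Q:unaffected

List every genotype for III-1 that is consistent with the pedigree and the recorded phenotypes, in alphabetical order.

III-1 ∈ {Gg mm QQ, Gg mm Qq}

G/I-1 aff ·: Gg|GG
G/I-2 un ·: gg
G/II-1 aff I-1×I-2: Gg
G/II-2 aff I-1×I-2: Gg
G/II-3 un ·: gg
G/II-4 aff I-1×I-2: Gg
G/III-1 aff II-2×II-3: Gg
G/III-2 un II-2×II-3: gg
⇒ G over [I-1,I-2,II-1,II-2,II-3,II-4,III-1,III-2]: 2 consistent
M/I-1 aff ·: Mm
M/I-2 un ·: mm
M/II-1 un I-1×I-2: mm
M/II-2 aff I-1×I-2: Mm
M/II-3 aff ·: Mm
M/II-4 aff I-1×I-2: Mm
M/III-1 un II-2×II-3: mm
M/III-2 aff II-2×II-3: Mm|MM
⇒ M over [I-1,I-2,II-1,II-2,II-3,II-4,III-1,III-2]: 2 consistent
Q/I-1 aff ·: Qq|QQ
Q/I-2 aff ·: Qq|QQ
Q/II-1 aff I-1×I-2: Qq|QQ
Q/II-2 aff I-1×I-2: Qq
Q/II-3 aff ·: Qq
Q/II-4 aff I-1×I-2: Qq|QQ
Q/III-1 aff II-2×II-3: Qq|QQ
Q/III-2 un II-2×II-3: qq
⇒ Q over [I-1,I-2,II-1,II-2,II-3,II-4,III-1,III-2]: 24 consistent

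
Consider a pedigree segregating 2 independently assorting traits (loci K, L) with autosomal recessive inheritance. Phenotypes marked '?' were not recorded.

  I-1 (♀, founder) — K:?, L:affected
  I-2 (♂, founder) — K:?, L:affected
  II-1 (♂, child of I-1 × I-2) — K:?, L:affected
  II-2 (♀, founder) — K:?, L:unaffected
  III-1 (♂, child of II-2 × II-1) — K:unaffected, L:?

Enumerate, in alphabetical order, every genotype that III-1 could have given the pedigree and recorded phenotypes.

K/I-1 ? ·: KK|Kk|kk
K/I-2 ? ·: KK|Kk|kk
K/II-1 ? I-1×I-2: KK|Kk|kk
K/II-2 ? ·: KK|Kk|kk
K/III-1 un II-2×II-1: KK|Kk
⇒ K over [I-1,I-2,II-1,II-2,III-1]: 59 consistent
L/I-1 aff ·: ll
L/I-2 aff ·: ll
L/II-1 aff I-1×I-2: ll
L/II-2 un ·: LL|Ll
L/III-1 ? II-2×II-1: Ll|ll
⇒ L over [I-1,I-2,II-1,II-2,III-1]: 3 consistent

III-1 ∈ {KK Ll, KK ll, Kk Ll, Kk ll}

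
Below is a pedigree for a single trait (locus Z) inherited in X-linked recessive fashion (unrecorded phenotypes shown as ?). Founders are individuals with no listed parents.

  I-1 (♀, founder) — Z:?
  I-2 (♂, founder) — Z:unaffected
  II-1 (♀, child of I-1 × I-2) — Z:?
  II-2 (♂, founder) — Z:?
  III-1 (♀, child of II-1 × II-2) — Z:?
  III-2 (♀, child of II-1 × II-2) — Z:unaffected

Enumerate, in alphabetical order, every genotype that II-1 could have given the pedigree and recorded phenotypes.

Z/I-1 ? ·: X^ZX^Z|X^ZX^z|X^zX^z
Z/I-2 un ·: X^ZY
Z/II-1 ? I-1×I-2: X^ZX^Z|X^ZX^z
Z/II-2 ? ·: X^ZY|X^zY
Z/III-1 ? II-1×II-2: X^ZX^Z|X^ZX^z|X^zX^z
Z/III-2 un II-1×II-2: X^ZX^Z|X^ZX^z
⇒ Z over [I-1,I-2,II-1,II-2,III-1,III-2]: 16 consistent

II-1 ∈ {X^ZX^Z, X^ZX^z}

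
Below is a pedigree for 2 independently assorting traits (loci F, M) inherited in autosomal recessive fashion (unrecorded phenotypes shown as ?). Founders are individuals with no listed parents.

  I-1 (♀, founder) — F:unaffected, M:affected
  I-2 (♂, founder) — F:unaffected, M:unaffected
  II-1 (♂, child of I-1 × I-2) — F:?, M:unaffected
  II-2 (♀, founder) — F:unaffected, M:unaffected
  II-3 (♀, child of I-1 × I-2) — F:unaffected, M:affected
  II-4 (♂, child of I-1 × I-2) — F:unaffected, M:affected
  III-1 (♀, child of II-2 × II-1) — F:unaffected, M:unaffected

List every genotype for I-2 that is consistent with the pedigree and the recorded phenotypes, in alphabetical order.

F/I-1 un ·: FF|Ff
F/I-2 un ·: FF|Ff
F/II-1 ? I-1×I-2: FF|Ff|ff
F/II-2 un ·: FF|Ff
F/II-3 un I-1×I-2: FF|Ff
F/II-4 un I-1×I-2: FF|Ff
F/III-1 un II-2×II-1: FF|Ff
⇒ F over [I-1,I-2,II-1,II-2,II-3,II-4,III-1]: 95 consistent
M/I-1 aff ·: mm
M/I-2 un ·: Mm
M/II-1 un I-1×I-2: Mm
M/II-2 un ·: MM|Mm
M/II-3 aff I-1×I-2: mm
M/II-4 aff I-1×I-2: mm
M/III-1 un II-2×II-1: MM|Mm
⇒ M over [I-1,I-2,II-1,II-2,II-3,II-4,III-1]: 4 consistent

I-2 ∈ {FF Mm, Ff Mm}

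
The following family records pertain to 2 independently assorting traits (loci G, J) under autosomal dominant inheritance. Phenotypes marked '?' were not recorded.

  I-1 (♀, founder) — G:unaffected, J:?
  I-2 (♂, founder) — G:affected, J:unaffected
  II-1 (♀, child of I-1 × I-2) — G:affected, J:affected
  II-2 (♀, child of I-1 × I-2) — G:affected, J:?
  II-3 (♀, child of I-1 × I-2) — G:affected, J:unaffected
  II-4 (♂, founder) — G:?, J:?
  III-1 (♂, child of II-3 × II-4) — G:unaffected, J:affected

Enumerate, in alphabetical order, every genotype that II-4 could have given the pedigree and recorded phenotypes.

II-4 ∈ {Gg JJ, Gg Jj, gg JJ, gg Jj}

G/I-1 un ·: gg
G/I-2 aff ·: Gg|GG
G/II-1 aff I-1×I-2: Gg
G/II-2 aff I-1×I-2: Gg
G/II-3 aff I-1×I-2: Gg
G/II-4 ? ·: gg|Gg
G/III-1 un II-3×II-4: gg
⇒ G over [I-1,I-2,II-1,II-2,II-3,II-4,III-1]: 4 consistent
J/I-1 ? ·: Jj
J/I-2 un ·: jj
J/II-1 aff I-1×I-2: Jj
J/II-2 ? I-1×I-2: jj|Jj
J/II-3 un I-1×I-2: jj
J/II-4 ? ·: Jj|JJ
J/III-1 aff II-3×II-4: Jj
⇒ J over [I-1,I-2,II-1,II-2,II-3,II-4,III-1]: 4 consistent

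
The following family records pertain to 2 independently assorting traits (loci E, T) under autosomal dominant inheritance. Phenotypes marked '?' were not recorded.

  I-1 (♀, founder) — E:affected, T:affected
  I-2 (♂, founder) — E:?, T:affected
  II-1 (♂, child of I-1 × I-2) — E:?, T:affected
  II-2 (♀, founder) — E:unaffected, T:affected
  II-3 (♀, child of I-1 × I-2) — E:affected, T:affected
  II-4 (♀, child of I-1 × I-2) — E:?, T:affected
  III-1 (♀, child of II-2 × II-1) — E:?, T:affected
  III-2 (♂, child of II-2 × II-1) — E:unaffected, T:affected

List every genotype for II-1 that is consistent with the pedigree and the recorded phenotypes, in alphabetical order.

II-1 ∈ {Ee TT, Ee Tt, ee TT, ee Tt}

E/I-1 aff ·: Ee|EE
E/I-2 ? ·: ee|Ee|EE
E/II-1 ? I-1×I-2: ee|Ee
E/II-2 un ·: ee
E/II-3 aff I-1×I-2: Ee|EE
E/II-4 ? I-1×I-2: ee|Ee|EE
E/III-1 ? II-2×II-1: ee|Ee
E/III-2 un II-2×II-1: ee
⇒ E over [I-1,I-2,II-1,II-2,II-3,II-4,III-1,III-2]: 42 consistent
T/I-1 aff ·: Tt|TT
T/I-2 aff ·: Tt|TT
T/II-1 aff I-1×I-2: Tt|TT
T/II-2 aff ·: Tt|TT
T/II-3 aff I-1×I-2: Tt|TT
T/II-4 aff I-1×I-2: Tt|TT
T/III-1 aff II-2×II-1: Tt|TT
T/III-2 aff II-2×II-1: Tt|TT
⇒ T over [I-1,I-2,II-1,II-2,II-3,II-4,III-1,III-2]: 161 consistent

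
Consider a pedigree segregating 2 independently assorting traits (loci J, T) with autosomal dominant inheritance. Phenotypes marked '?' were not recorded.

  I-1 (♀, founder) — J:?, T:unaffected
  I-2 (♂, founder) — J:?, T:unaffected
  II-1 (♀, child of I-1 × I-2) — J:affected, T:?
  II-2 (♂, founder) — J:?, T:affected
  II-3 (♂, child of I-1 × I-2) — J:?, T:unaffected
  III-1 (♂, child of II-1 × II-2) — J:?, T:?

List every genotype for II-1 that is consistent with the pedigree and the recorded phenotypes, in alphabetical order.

J/I-1 ? ·: jj|Jj|JJ
J/I-2 ? ·: jj|Jj|JJ
J/II-1 aff I-1×I-2: Jj|JJ
J/II-2 ? ·: jj|Jj|JJ
J/II-3 ? I-1×I-2: jj|Jj|JJ
J/III-1 ? II-1×II-2: jj|Jj|JJ
⇒ J over [I-1,I-2,II-1,II-2,II-3,III-1]: 123 consistent
T/I-1 un ·: tt
T/I-2 un ·: tt
T/II-1 ? I-1×I-2: tt
T/II-2 aff ·: Tt|TT
T/II-3 un I-1×I-2: tt
T/III-1 ? II-1×II-2: tt|Tt
⇒ T over [I-1,I-2,II-1,II-2,II-3,III-1]: 3 consistent

II-1 ∈ {JJ tt, Jj tt}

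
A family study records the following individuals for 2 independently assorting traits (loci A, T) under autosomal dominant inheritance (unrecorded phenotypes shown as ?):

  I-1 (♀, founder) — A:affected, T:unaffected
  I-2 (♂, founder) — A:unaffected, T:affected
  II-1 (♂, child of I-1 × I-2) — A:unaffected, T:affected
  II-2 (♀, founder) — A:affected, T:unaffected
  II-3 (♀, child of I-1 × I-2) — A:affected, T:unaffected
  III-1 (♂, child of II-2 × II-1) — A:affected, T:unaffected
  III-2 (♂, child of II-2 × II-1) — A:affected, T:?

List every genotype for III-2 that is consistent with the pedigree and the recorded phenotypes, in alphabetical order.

III-2 ∈ {Aa Tt, Aa tt}

A/I-1 aff ·: Aa
A/I-2 un ·: aa
A/II-1 un I-1×I-2: aa
A/II-2 aff ·: Aa|AA
A/II-3 aff I-1×I-2: Aa
A/III-1 aff II-2×II-1: Aa
A/III-2 aff II-2×II-1: Aa
⇒ A over [I-1,I-2,II-1,II-2,II-3,III-1,III-2]: 2 consistent
T/I-1 un ·: tt
T/I-2 aff ·: Tt
T/II-1 aff I-1×I-2: Tt
T/II-2 un ·: tt
T/II-3 un I-1×I-2: tt
T/III-1 un II-2×II-1: tt
T/III-2 ? II-2×II-1: tt|Tt
⇒ T over [I-1,I-2,II-1,II-2,II-3,III-1,III-2]: 2 consistent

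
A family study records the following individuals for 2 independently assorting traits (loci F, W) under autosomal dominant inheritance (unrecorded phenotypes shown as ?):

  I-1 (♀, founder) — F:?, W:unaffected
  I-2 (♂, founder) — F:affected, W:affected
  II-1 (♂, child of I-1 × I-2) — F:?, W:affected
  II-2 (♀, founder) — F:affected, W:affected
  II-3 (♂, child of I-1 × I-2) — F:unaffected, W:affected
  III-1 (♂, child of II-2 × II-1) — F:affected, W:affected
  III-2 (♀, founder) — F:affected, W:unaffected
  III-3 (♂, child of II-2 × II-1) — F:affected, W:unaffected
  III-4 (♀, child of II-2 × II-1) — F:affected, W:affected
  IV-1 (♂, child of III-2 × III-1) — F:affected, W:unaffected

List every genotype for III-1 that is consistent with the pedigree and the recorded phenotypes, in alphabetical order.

F/I-1 ? ·: ff|Ff
F/I-2 aff ·: Ff
F/II-1 ? I-1×I-2: ff|Ff|FF
F/II-2 aff ·: Ff|FF
F/II-3 un I-1×I-2: ff
F/III-1 aff II-2×II-1: Ff|FF
F/III-2 aff ·: Ff|FF
F/III-3 aff II-2×II-1: Ff|FF
F/III-4 aff II-2×II-1: Ff|FF
F/IV-1 aff III-2×III-1: Ff|FF
⇒ F over [I-1,I-2,II-1,II-2,II-3,III-1,III-2,III-3,III-4,IV-1]: 159 consistent
W/I-1 un ·: ww
W/I-2 aff ·: Ww|WW
W/II-1 aff I-1×I-2: Ww
W/II-2 aff ·: Ww
W/II-3 aff I-1×I-2: Ww
W/III-1 aff II-2×II-1: Ww
W/III-2 un ·: ww
W/III-3 un II-2×II-1: ww
W/III-4 aff II-2×II-1: Ww|WW
W/IV-1 un III-2×III-1: ww
⇒ W over [I-1,I-2,II-1,II-2,II-3,III-1,III-2,III-3,III-4,IV-1]: 4 consistent

III-1 ∈ {FF Ww, Ff Ww}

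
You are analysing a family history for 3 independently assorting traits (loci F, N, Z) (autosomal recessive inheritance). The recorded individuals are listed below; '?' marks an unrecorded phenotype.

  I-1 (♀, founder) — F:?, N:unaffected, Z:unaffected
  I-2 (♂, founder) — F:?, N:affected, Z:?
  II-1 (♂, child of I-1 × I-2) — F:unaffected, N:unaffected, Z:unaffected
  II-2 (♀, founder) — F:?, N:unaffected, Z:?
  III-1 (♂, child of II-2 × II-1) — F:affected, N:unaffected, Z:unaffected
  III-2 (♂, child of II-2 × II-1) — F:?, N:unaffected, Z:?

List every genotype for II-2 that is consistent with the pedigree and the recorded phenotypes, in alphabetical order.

II-2 ∈ {Ff NN ZZ, Ff NN Zz, Ff NN zz, Ff Nn ZZ, Ff Nn Zz, Ff Nn zz, ff NN ZZ, ff NN Zz, ff NN zz, ff Nn ZZ, ff Nn Zz, ff Nn zz}

F/I-1 ? ·: FF|Ff|ff
F/I-2 ? ·: FF|Ff|ff
F/II-1 un I-1×I-2: Ff
F/II-2 ? ·: Ff|ff
F/III-1 aff II-2×II-1: ff
F/III-2 ? II-2×II-1: FF|Ff|ff
⇒ F over [I-1,I-2,II-1,II-2,III-1,III-2]: 35 consistent
N/I-1 un ·: NN|Nn
N/I-2 aff ·: nn
N/II-1 un I-1×I-2: Nn
N/II-2 un ·: NN|Nn
N/III-1 un II-2×II-1: NN|Nn
N/III-2 un II-2×II-1: NN|Nn
⇒ N over [I-1,I-2,II-1,II-2,III-1,III-2]: 16 consistent
Z/I-1 un ·: ZZ|Zz
Z/I-2 ? ·: ZZ|Zz|zz
Z/II-1 un I-1×I-2: ZZ|Zz
Z/II-2 ? ·: ZZ|Zz|zz
Z/III-1 un II-2×II-1: ZZ|Zz
Z/III-2 ? II-2×II-1: ZZ|Zz|zz
⇒ Z over [I-1,I-2,II-1,II-2,III-1,III-2]: 84 consistent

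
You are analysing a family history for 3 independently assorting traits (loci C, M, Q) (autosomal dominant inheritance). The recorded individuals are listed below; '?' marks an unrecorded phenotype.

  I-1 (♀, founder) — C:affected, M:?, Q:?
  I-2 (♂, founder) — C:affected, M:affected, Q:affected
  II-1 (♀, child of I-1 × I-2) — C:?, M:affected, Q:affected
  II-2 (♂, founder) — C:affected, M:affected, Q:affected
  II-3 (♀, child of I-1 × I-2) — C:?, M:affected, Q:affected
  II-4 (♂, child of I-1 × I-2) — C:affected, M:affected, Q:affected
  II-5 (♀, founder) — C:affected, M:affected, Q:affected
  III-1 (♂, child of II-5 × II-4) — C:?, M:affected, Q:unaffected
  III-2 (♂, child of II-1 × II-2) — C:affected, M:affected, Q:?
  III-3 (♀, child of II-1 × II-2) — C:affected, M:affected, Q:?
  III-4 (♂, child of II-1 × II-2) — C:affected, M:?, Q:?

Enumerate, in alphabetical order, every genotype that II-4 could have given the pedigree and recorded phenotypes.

C/I-1 aff ·: Cc|CC
C/I-2 aff ·: Cc|CC
C/II-1 ? I-1×I-2: cc|Cc|CC
C/II-2 aff ·: Cc|CC
C/II-3 ? I-1×I-2: cc|Cc|CC
C/II-4 aff I-1×I-2: Cc|CC
C/II-5 aff ·: Cc|CC
C/III-1 ? II-5×II-4: cc|Cc|CC
C/III-2 aff II-1×II-2: Cc|CC
C/III-3 aff II-1×II-2: Cc|CC
C/III-4 aff II-1×II-2: Cc|CC
⇒ C over [I-1,I-2,II-1,II-2,II-3,II-4,II-5,III-1,III-2,III-3,III-4]: 1475 consistent
M/I-1 ? ·: mm|Mm|MM
M/I-2 aff ·: Mm|MM
M/II-1 aff I-1×I-2: Mm|MM
M/II-2 aff ·: Mm|MM
M/II-3 aff I-1×I-2: Mm|MM
M/II-4 aff I-1×I-2: Mm|MM
M/II-5 aff ·: Mm|MM
M/III-1 aff II-5×II-4: Mm|MM
M/III-2 aff II-1×II-2: Mm|MM
M/III-3 aff II-1×II-2: Mm|MM
M/III-4 ? II-1×II-2: mm|Mm|MM
⇒ M over [I-1,I-2,II-1,II-2,II-3,II-4,II-5,III-1,III-2,III-3,III-4]: 1405 consistent
Q/I-1 ? ·: qq|Qq|QQ
Q/I-2 aff ·: Qq|QQ
Q/II-1 aff I-1×I-2: Qq|QQ
Q/II-2 aff ·: Qq|QQ
Q/II-3 aff I-1×I-2: Qq|QQ
Q/II-4 aff I-1×I-2: Qq
Q/II-5 aff ·: Qq
Q/III-1 un II-5×II-4: qq
Q/III-2 ? II-1×II-2: qq|Qq|QQ
Q/III-3 ? II-1×II-2: qq|Qq|QQ
Q/III-4 ? II-1×II-2: qq|Qq|QQ
⇒ Q over [I-1,I-2,II-1,II-2,II-3,II-4,II-5,III-1,III-2,III-3,III-4]: 334 consistent

II-4 ∈ {CC MM Qq, CC Mm Qq, Cc MM Qq, Cc Mm Qq}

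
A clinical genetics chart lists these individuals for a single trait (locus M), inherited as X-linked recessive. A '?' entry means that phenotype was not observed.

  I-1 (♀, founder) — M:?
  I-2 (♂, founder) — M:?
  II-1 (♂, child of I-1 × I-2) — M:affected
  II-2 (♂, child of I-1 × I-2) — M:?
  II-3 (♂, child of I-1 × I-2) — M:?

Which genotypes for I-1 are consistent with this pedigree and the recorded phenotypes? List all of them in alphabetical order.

M/I-1 ? ·: X^MX^m|X^mX^m
M/I-2 ? ·: X^MY|X^mY
M/II-1 aff I-1×I-2: X^mY
M/II-2 ? I-1×I-2: X^MY|X^mY
M/II-3 ? I-1×I-2: X^MY|X^mY
⇒ M over [I-1,I-2,II-1,II-2,II-3]: 10 consistent

I-1 ∈ {X^MX^m, X^mX^m}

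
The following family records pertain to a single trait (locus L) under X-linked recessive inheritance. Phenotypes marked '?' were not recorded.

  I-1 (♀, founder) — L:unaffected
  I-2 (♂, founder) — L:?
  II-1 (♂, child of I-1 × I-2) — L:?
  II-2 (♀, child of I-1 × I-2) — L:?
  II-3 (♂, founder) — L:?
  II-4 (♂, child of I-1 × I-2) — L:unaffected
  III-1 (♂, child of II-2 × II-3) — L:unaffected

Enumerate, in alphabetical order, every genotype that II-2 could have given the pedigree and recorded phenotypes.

II-2 ∈ {X^LX^L, X^LX^l}

L/I-1 un ·: X^LX^L|X^LX^l
L/I-2 ? ·: X^LY|X^lY
L/II-1 ? I-1×I-2: X^LY|X^lY
L/II-2 ? I-1×I-2: X^LX^L|X^LX^l
L/II-3 ? ·: X^LY|X^lY
L/II-4 un I-1×I-2: X^LY
L/III-1 un II-2×II-3: X^LY
⇒ L over [I-1,I-2,II-1,II-2,II-3,II-4,III-1]: 16 consistent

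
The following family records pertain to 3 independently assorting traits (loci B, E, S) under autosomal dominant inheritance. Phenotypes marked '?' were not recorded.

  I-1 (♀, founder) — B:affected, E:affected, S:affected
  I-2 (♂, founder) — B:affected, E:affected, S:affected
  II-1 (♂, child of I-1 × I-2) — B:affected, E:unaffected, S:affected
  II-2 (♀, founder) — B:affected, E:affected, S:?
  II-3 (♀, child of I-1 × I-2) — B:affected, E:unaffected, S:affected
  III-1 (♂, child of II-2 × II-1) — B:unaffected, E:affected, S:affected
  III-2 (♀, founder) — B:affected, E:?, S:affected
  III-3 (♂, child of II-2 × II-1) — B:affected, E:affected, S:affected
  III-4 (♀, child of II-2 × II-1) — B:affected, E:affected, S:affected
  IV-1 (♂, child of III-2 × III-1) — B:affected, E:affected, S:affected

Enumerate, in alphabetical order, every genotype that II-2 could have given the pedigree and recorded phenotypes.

II-2 ∈ {Bb EE SS, Bb EE Ss, Bb EE ss, Bb Ee SS, Bb Ee Ss, Bb Ee ss}

B/I-1 aff ·: Bb|BB
B/I-2 aff ·: Bb|BB
B/II-1 aff I-1×I-2: Bb
B/II-2 aff ·: Bb
B/II-3 aff I-1×I-2: Bb|BB
B/III-1 un II-2×II-1: bb
B/III-2 aff ·: Bb|BB
B/III-3 aff II-2×II-1: Bb|BB
B/III-4 aff II-2×II-1: Bb|BB
B/IV-1 aff III-2×III-1: Bb
⇒ B over [I-1,I-2,II-1,II-2,II-3,III-1,III-2,III-3,III-4,IV-1]: 48 consistent
E/I-1 aff ·: Ee
E/I-2 aff ·: Ee
E/II-1 un I-1×I-2: ee
E/II-2 aff ·: Ee|EE
E/II-3 un I-1×I-2: ee
E/III-1 aff II-2×II-1: Ee
E/III-2 ? ·: ee|Ee|EE
E/III-3 aff II-2×II-1: Ee
E/III-4 aff II-2×II-1: Ee
E/IV-1 aff III-2×III-1: Ee|EE
⇒ E over [I-1,I-2,II-1,II-2,II-3,III-1,III-2,III-3,III-4,IV-1]: 10 consistent
S/I-1 aff ·: Ss|SS
S/I-2 aff ·: Ss|SS
S/II-1 aff I-1×I-2: Ss|SS
S/II-2 ? ·: ss|Ss|SS
S/II-3 aff I-1×I-2: Ss|SS
S/III-1 aff II-2×II-1: Ss|SS
S/III-2 aff ·: Ss|SS
S/III-3 aff II-2×II-1: Ss|SS
S/III-4 aff II-2×II-1: Ss|SS
S/IV-1 aff III-2×III-1: Ss|SS
⇒ S over [I-1,I-2,II-1,II-2,II-3,III-1,III-2,III-3,III-4,IV-1]: 605 consistent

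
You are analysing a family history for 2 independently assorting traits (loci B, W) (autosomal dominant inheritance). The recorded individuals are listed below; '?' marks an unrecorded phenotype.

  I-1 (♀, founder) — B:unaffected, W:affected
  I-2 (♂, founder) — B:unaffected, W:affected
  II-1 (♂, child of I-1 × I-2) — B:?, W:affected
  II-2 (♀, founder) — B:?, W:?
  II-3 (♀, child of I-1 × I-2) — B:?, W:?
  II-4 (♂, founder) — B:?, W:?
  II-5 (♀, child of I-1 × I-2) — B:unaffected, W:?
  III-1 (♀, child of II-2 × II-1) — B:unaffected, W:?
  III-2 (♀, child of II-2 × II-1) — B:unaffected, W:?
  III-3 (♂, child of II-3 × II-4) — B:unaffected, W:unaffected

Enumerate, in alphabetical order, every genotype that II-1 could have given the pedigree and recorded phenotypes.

B/I-1 un ·: bb
B/I-2 un ·: bb
B/II-1 ? I-1×I-2: bb
B/II-2 ? ·: bb|Bb
B/II-3 ? I-1×I-2: bb
B/II-4 ? ·: bb|Bb
B/II-5 un I-1×I-2: bb
B/III-1 un II-2×II-1: bb
B/III-2 un II-2×II-1: bb
B/III-3 un II-3×II-4: bb
⇒ B over [I-1,I-2,II-1,II-2,II-3,II-4,II-5,III-1,III-2,III-3]: 4 consistent
W/I-1 aff ·: Ww|WW
W/I-2 aff ·: Ww|WW
W/II-1 aff I-1×I-2: Ww|WW
W/II-2 ? ·: ww|Ww|WW
W/II-3 ? I-1×I-2: ww|Ww
W/II-4 ? ·: ww|Ww
W/II-5 ? I-1×I-2: ww|Ww|WW
W/III-1 ? II-2×II-1: ww|Ww|WW
W/III-2 ? II-2×II-1: ww|Ww|WW
W/III-3 un II-3×II-4: ww
⇒ W over [I-1,I-2,II-1,II-2,II-3,II-4,II-5,III-1,III-2,III-3]: 460 consistent

II-1 ∈ {bb WW, bb Ww}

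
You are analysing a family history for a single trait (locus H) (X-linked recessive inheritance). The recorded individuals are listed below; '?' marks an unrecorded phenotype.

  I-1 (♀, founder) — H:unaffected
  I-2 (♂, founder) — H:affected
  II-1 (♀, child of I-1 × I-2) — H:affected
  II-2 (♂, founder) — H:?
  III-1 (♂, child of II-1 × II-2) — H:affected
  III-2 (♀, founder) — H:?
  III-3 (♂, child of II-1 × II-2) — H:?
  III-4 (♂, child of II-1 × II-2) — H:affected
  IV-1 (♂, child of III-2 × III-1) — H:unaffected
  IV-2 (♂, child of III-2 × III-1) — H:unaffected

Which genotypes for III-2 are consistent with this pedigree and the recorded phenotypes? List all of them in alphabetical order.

H/I-1 un ·: X^HX^h
H/I-2 aff ·: X^hY
H/II-1 aff I-1×I-2: X^hX^h
H/II-2 ? ·: X^HY|X^hY
H/III-1 aff II-1×II-2: X^hY
H/III-2 ? ·: X^HX^H|X^HX^h
H/III-3 ? II-1×II-2: X^hY
H/III-4 aff II-1×II-2: X^hY
H/IV-1 un III-2×III-1: X^HY
H/IV-2 un III-2×III-1: X^HY
⇒ H over [I-1,I-2,II-1,II-2,III-1,III-2,III-3,III-4,IV-1,IV-2]: 4 consistent

III-2 ∈ {X^HX^H, X^HX^h}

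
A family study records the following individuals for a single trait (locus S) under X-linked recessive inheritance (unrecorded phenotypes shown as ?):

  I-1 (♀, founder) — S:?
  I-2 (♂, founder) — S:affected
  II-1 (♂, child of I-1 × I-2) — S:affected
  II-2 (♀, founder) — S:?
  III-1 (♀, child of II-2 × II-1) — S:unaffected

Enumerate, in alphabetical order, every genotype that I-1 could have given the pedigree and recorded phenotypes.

I-1 ∈ {X^SX^s, X^sX^s}

S/I-1 ? ·: X^SX^s|X^sX^s
S/I-2 aff ·: X^sY
S/II-1 aff I-1×I-2: X^sY
S/II-2 ? ·: X^SX^S|X^SX^s
S/III-1 un II-2×II-1: X^SX^s
⇒ S over [I-1,I-2,II-1,II-2,III-1]: 4 consistent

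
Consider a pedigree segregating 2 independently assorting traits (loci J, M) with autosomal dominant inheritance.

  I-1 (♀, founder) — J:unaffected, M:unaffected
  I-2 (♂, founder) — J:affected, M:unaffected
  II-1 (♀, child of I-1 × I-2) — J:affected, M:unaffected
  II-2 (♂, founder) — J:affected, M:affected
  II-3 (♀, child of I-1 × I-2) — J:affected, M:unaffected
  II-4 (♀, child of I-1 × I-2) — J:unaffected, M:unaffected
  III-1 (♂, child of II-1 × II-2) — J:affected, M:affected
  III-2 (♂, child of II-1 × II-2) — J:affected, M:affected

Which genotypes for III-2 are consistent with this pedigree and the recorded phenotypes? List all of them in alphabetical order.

III-2 ∈ {JJ Mm, Jj Mm}

J/I-1 un ·: jj
J/I-2 aff ·: Jj
J/II-1 aff I-1×I-2: Jj
J/II-2 aff ·: Jj|JJ
J/II-3 aff I-1×I-2: Jj
J/II-4 un I-1×I-2: jj
J/III-1 aff II-1×II-2: Jj|JJ
J/III-2 aff II-1×II-2: Jj|JJ
⇒ J over [I-1,I-2,II-1,II-2,II-3,II-4,III-1,III-2]: 8 consistent
M/I-1 un ·: mm
M/I-2 un ·: mm
M/II-1 un I-1×I-2: mm
M/II-2 aff ·: Mm|MM
M/II-3 un I-1×I-2: mm
M/II-4 un I-1×I-2: mm
M/III-1 aff II-1×II-2: Mm
M/III-2 aff II-1×II-2: Mm
⇒ M over [I-1,I-2,II-1,II-2,II-3,II-4,III-1,III-2]: 2 consistent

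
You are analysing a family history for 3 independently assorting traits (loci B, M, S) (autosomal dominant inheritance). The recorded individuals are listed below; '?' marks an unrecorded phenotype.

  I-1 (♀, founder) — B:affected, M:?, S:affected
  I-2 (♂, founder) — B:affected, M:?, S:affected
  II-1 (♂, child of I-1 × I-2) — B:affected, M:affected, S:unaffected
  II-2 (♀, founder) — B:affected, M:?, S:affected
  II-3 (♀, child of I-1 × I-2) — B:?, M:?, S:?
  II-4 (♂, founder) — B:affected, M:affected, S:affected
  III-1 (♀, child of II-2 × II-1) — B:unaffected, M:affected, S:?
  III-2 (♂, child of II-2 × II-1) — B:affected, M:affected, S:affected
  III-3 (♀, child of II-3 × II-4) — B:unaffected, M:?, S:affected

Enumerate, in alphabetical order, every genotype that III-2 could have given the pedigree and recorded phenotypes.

B/I-1 aff ·: Bb|BB
B/I-2 aff ·: Bb|BB
B/II-1 aff I-1×I-2: Bb
B/II-2 aff ·: Bb
B/II-3 ? I-1×I-2: bb|Bb
B/II-4 aff ·: Bb
B/III-1 un II-2×II-1: bb
B/III-2 aff II-2×II-1: Bb|BB
B/III-3 un II-3×II-4: bb
⇒ B over [I-1,I-2,II-1,II-2,II-3,II-4,III-1,III-2,III-3]: 8 consistent
M/I-1 ? ·: mm|Mm|MM
M/I-2 ? ·: mm|Mm|MM
M/II-1 aff I-1×I-2: Mm|MM
M/II-2 ? ·: mm|Mm|MM
M/II-3 ? I-1×I-2: mm|Mm|MM
M/II-4 aff ·: Mm|MM
M/III-1 aff II-2×II-1: Mm|MM
M/III-2 aff II-2×II-1: Mm|MM
M/III-3 ? II-3×II-4: mm|Mm|MM
⇒ M over [I-1,I-2,II-1,II-2,II-3,II-4,III-1,III-2,III-3]: 657 consistent
S/I-1 aff ·: Ss
S/I-2 aff ·: Ss
S/II-1 un I-1×I-2: ss
S/II-2 aff ·: Ss|SS
S/II-3 ? I-1×I-2: ss|Ss|SS
S/II-4 aff ·: Ss|SS
S/III-1 ? II-2×II-1: ss|Ss
S/III-2 aff II-2×II-1: Ss
S/III-3 aff II-3×II-4: Ss|SS
⇒ S over [I-1,I-2,II-1,II-2,II-3,II-4,III-1,III-2,III-3]: 27 consistent

III-2 ∈ {BB MM Ss, BB Mm Ss, Bb MM Ss, Bb Mm Ss}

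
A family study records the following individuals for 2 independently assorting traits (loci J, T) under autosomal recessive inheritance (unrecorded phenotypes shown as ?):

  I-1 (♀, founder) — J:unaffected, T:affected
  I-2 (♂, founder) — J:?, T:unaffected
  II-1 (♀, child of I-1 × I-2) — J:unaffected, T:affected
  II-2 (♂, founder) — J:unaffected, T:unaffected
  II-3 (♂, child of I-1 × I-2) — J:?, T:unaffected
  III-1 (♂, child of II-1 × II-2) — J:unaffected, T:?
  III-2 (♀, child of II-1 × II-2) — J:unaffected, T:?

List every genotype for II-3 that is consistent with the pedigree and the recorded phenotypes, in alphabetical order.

J/I-1 un ·: JJ|Jj
J/I-2 ? ·: JJ|Jj|jj
J/II-1 un I-1×I-2: JJ|Jj
J/II-2 un ·: JJ|Jj
J/II-3 ? I-1×I-2: JJ|Jj|jj
J/III-1 un II-1×II-2: JJ|Jj
J/III-2 un II-1×II-2: JJ|Jj
⇒ J over [I-1,I-2,II-1,II-2,II-3,III-1,III-2]: 120 consistent
T/I-1 aff ·: tt
T/I-2 un ·: Tt
T/II-1 aff I-1×I-2: tt
T/II-2 un ·: TT|Tt
T/II-3 un I-1×I-2: Tt
T/III-1 ? II-1×II-2: Tt|tt
T/III-2 ? II-1×II-2: Tt|tt
⇒ T over [I-1,I-2,II-1,II-2,II-3,III-1,III-2]: 5 consistent

II-3 ∈ {JJ Tt, Jj Tt, jj Tt}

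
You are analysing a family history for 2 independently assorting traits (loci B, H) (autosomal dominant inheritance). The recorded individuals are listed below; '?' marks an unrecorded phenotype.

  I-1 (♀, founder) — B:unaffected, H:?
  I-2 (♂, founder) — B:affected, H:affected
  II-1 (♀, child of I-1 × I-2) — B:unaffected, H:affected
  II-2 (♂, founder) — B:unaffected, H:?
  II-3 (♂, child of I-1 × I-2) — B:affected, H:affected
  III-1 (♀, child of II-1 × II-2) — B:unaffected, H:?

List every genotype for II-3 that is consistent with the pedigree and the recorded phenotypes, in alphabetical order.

II-3 ∈ {Bb HH, Bb Hh}

B/I-1 un ·: bb
B/I-2 aff ·: Bb
B/II-1 un I-1×I-2: bb
B/II-2 un ·: bb
B/II-3 aff I-1×I-2: Bb
B/III-1 un II-1×II-2: bb
⇒ B over [I-1,I-2,II-1,II-2,II-3,III-1]: 1 consistent
H/I-1 ? ·: hh|Hh|HH
H/I-2 aff ·: Hh|HH
H/II-1 aff I-1×I-2: Hh|HH
H/II-2 ? ·: hh|Hh|HH
H/II-3 aff I-1×I-2: Hh|HH
H/III-1 ? II-1×II-2: hh|Hh|HH
⇒ H over [I-1,I-2,II-1,II-2,II-3,III-1]: 84 consistent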